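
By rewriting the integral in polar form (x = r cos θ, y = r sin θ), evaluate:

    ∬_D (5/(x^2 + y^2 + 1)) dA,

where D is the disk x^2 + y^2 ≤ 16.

The region D is 0 ≤ r ≤ 4, 0 ≤ θ ≤ 2π in polar coordinates, where x = r cos(θ), y = r sin(θ), and dA = r dr dθ.

Under the substitution, the integrand becomes 5/(r^2 + 1), so

    ∬_D (5/(x^2 + y^2 + 1)) dA = ∫_{0}^{2π} ∫_{0}^{4} (5/(r^2 + 1)) · r dr dθ.

Inner integral (in r): ∫_{0}^{4} (5/(r^2 + 1)) · r dr = 5log(17)/2.

Outer integral (in θ): ∫_{0}^{2π} (5log(17)/2) dθ = 5π log(17).

Therefore ∬_D (5/(x^2 + y^2 + 1)) dA = 5π log(17).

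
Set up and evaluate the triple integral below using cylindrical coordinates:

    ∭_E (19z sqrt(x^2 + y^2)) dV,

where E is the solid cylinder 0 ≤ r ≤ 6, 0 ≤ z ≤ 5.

In cylindrical coordinates, x = r cos(θ), y = r sin(θ), z = z, and dV = r dr dθ dz.

The integrand becomes 19r z, so

    ∭_E (19z sqrt(x^2 + y^2)) dV = ∫_{0}^{2π} ∫_{0}^{6} ∫_{0}^{5} (19r z) · r dz dr dθ.

Inner (z): 475r^2/2.
Middle (r from 0 to 6): 17100.
Outer (θ): 34200π.

Therefore the triple integral equals 34200π.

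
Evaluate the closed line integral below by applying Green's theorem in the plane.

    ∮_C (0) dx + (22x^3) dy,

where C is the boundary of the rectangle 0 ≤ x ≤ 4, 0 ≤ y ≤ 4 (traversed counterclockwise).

Green's theorem converts the closed line integral into a double integral over the enclosed region D:

    ∮_C P dx + Q dy = ∬_D (∂Q/∂x - ∂P/∂y) dA.

Here P = 0, Q = 22x^3, so

    ∂Q/∂x = 66x^2,    ∂P/∂y = 0,
    ∂Q/∂x - ∂P/∂y = 66x^2.

D is the region 0 ≤ x ≤ 4, 0 ≤ y ≤ 4. Evaluating the double integral:

    ∬_D (66x^2) dA = ∫_0^{4} ∫_0^{4} (66x^2) dy dx.

Inner (y from 0 to 4): 264x^2.
Outer (x from 0 to 4): 5632.

Therefore ∮_C P dx + Q dy = 5632.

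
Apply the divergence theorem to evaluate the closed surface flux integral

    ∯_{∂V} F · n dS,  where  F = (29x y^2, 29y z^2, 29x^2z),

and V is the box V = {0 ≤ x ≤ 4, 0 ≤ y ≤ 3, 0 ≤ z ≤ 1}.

By the divergence theorem,

    ∯_{∂V} F · n dS = ∭_V (∇ · F) dV.

Compute the divergence:
    ∇ · F = ∂F_x/∂x + ∂F_y/∂y + ∂F_z/∂z = 29y^2 + 29z^2 + 29x^2 = 29x^2 + 29y^2 + 29z^2.

V is a rectangular box, so dV = dx dy dz with 0 ≤ x ≤ 4, 0 ≤ y ≤ 3, 0 ≤ z ≤ 1.

Integrate (29x^2 + 29y^2 + 29z^2) over V as an iterated integral:

    ∭_V (∇·F) dV = ∫_0^{4} ∫_0^{3} ∫_0^{1} (29x^2 + 29y^2 + 29z^2) dz dy dx.

Inner (z from 0 to 1): 29x^2 + 29y^2 + 29/3.
Middle (y from 0 to 3): 87x^2 + 290.
Outer (x from 0 to 4): 3016.

Therefore ∯_{∂V} F · n dS = 3016.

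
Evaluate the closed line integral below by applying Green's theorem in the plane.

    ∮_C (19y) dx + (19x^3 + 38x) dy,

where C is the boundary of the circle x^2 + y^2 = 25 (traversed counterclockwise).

Green's theorem converts the closed line integral into a double integral over the enclosed region D:

    ∮_C P dx + Q dy = ∬_D (∂Q/∂x - ∂P/∂y) dA.

Here P = 19y, Q = 19x^3 + 38x, so

    ∂Q/∂x = 57x^2 + 38,    ∂P/∂y = 19,
    ∂Q/∂x - ∂P/∂y = 57x^2 + 19.

D is the region x^2 + y^2 ≤ 25. Evaluating the double integral:

In polar coordinates (x = r cos θ, y = r sin θ, dA = r dr dθ) the integrand becomes 57r^2cos(θ)^2 + 19, so

    ∬_D (57x^2 + 19) dA = ∫_0^{2π} ∫_0^{5} (57r^2cos(θ)^2 + 19) · r dr dθ.

Inner (r from 0 to 5): 35625cos(θ)^2/4 + 475/2.
Outer (θ from 0 to 2π): 37525π/4.

Therefore ∮_C P dx + Q dy = 37525π/4.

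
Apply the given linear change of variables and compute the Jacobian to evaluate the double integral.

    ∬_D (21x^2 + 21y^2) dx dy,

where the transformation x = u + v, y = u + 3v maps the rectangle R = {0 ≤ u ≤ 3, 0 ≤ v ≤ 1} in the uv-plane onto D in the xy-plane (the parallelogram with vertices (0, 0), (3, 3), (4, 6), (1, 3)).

Compute the Jacobian determinant of (x, y) with respect to (u, v):

    ∂(x,y)/∂(u,v) = | 1  1 | = (1)(3) - (1)(1) = 2.
                   | 1  3 |

Its absolute value is |J| = 2 (the area scaling factor).

Substituting x = u + v, y = u + 3v into the integrand,

    21x^2 + 21y^2 → 42u^2 + 168u v + 210v^2,

so the integral becomes

    ∬_R (42u^2 + 168u v + 210v^2) · |J| du dv = ∫_0^3 ∫_0^1 (84u^2 + 336u v + 420v^2) dv du.

Inner (v): 84u^2 + 168u + 140.
Outer (u): 1932.

Therefore ∬_D (21x^2 + 21y^2) dx dy = 1932.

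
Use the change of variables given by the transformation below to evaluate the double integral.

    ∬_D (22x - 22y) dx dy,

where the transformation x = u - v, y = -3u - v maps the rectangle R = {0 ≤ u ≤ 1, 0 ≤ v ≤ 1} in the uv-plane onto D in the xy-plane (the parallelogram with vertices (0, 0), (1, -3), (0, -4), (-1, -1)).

Compute the Jacobian determinant of (x, y) with respect to (u, v):

    ∂(x,y)/∂(u,v) = | 1  -1 | = (1)(-1) - (-1)(-3) = -4.
                   | -3  -1 |

Its absolute value is |J| = 4 (the area scaling factor).

Substituting x = u - v, y = -3u - v into the integrand,

    22x - 22y → 88u,

so the integral becomes

    ∬_R (88u) · |J| du dv = ∫_0^1 ∫_0^1 (352u) dv du.

Inner (v): 352u.
Outer (u): 176.

Therefore ∬_D (22x - 22y) dx dy = 176.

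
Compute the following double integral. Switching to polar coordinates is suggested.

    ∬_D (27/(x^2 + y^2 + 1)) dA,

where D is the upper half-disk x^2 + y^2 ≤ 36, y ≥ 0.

The region D is 0 ≤ r ≤ 6, 0 ≤ θ ≤ π in polar coordinates, where x = r cos(θ), y = r sin(θ), and dA = r dr dθ.

Under the substitution, the integrand becomes 27/(r^2 + 1), so

    ∬_D (27/(x^2 + y^2 + 1)) dA = ∫_{0}^{π} ∫_{0}^{6} (27/(r^2 + 1)) · r dr dθ.

Inner integral (in r): ∫_{0}^{6} (27/(r^2 + 1)) · r dr = 27log(37)/2.

Outer integral (in θ): ∫_{0}^{π} (27log(37)/2) dθ = 27π log(37)/2.

Therefore ∬_D (27/(x^2 + y^2 + 1)) dA = 27π log(37)/2.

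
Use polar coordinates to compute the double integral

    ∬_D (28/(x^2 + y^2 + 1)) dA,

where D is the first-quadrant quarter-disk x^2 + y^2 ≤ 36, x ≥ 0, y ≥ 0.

The region D is 0 ≤ r ≤ 6, 0 ≤ θ ≤ π/2 in polar coordinates, where x = r cos(θ), y = r sin(θ), and dA = r dr dθ.

Under the substitution, the integrand becomes 28/(r^2 + 1), so

    ∬_D (28/(x^2 + y^2 + 1)) dA = ∫_{0}^{π/2} ∫_{0}^{6} (28/(r^2 + 1)) · r dr dθ.

Inner integral (in r): ∫_{0}^{6} (28/(r^2 + 1)) · r dr = log(9012061295995008299689).

Outer integral (in θ): ∫_{0}^{π/2} (log(9012061295995008299689)) dθ = 7π log(37).

Therefore ∬_D (28/(x^2 + y^2 + 1)) dA = 7π log(37).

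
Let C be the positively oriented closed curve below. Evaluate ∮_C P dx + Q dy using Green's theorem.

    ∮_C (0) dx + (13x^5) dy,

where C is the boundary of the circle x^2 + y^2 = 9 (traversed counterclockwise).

Green's theorem converts the closed line integral into a double integral over the enclosed region D:

    ∮_C P dx + Q dy = ∬_D (∂Q/∂x - ∂P/∂y) dA.

Here P = 0, Q = 13x^5, so

    ∂Q/∂x = 65x^4,    ∂P/∂y = 0,
    ∂Q/∂x - ∂P/∂y = 65x^4.

D is the region x^2 + y^2 ≤ 9. Evaluating the double integral:

In polar coordinates (x = r cos θ, y = r sin θ, dA = r dr dθ) the integrand becomes 65r^4cos(θ)^4, so

    ∬_D (65x^4) dA = ∫_0^{2π} ∫_0^{3} (65r^4cos(θ)^4) · r dr dθ.

Inner (r from 0 to 3): 15795cos(θ)^4/2.
Outer (θ from 0 to 2π): 47385π/8.

Therefore ∮_C P dx + Q dy = 47385π/8.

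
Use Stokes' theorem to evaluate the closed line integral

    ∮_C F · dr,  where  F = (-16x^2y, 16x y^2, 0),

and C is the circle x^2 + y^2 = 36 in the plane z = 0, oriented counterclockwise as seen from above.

Let S be the flat disk x^2 + y^2 ≤ 36 in the plane z = 0, with upward unit normal n̂ = ẑ. By Stokes' theorem,

    ∮_C F · dr = ∬_S (∇ × F) · n̂ dS = ∬_D (curl F)_z dA,

where D is the disk x^2 + y^2 ≤ 36.

Compute the curl of F = (-16x^2y, 16x y^2, 0):
    (∇ × F)_x = ∂F_z/∂y - ∂F_y/∂z = 0,
    (∇ × F)_y = ∂F_x/∂z - ∂F_z/∂x = 0,
    (∇ × F)_z = ∂F_y/∂x - ∂F_x/∂y = 16x^2 + 16y^2.

On z = 0, (curl F)_z = 16x^2 + 16y^2.

Convert to polar (x = r cos θ, y = r sin θ, dA = r dr dθ); the integrand becomes 16r^2, so

    ∬_D (curl F)_z dA = ∫_0^{2π} ∫_0^{6} (16r^2) · r dr dθ.

Inner (r from 0 to 6): 5184.
Outer (θ from 0 to 2π): 10368π.

Therefore ∮_C F · dr = 10368π.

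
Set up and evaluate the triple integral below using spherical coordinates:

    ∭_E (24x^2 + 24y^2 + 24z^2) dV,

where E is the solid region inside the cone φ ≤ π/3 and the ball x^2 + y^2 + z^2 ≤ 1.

In spherical coordinates, x = ρ sin(φ) cos(θ), y = ρ sin(φ) sin(θ), z = ρ cos(φ), and dV = ρ^2 sin(φ) dρ dφ dθ.

The integrand becomes 24ρ^2, so

    ∭_E (24x^2 + 24y^2 + 24z^2) dV = ∫_{0}^{2π} ∫_{0}^{π/3} ∫_{0}^{1} (24ρ^2) · ρ^2 sin(φ) dρ dφ dθ.

Inner (ρ): 24sin(φ)/5.
Middle (φ): 12/5.
Outer (θ): 24π/5.

Therefore the triple integral equals 24π/5.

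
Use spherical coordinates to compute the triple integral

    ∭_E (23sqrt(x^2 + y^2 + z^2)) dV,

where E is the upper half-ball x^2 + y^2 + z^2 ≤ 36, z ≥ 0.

In spherical coordinates, x = ρ sin(φ) cos(θ), y = ρ sin(φ) sin(θ), z = ρ cos(φ), and dV = ρ^2 sin(φ) dρ dφ dθ.

The integrand becomes 23ρ, so

    ∭_E (23sqrt(x^2 + y^2 + z^2)) dV = ∫_{0}^{2π} ∫_{0}^{π/2} ∫_{0}^{6} (23ρ) · ρ^2 sin(φ) dρ dφ dθ.

Inner (ρ): 7452sin(φ).
Middle (φ): 7452.
Outer (θ): 14904π.

Therefore the triple integral equals 14904π.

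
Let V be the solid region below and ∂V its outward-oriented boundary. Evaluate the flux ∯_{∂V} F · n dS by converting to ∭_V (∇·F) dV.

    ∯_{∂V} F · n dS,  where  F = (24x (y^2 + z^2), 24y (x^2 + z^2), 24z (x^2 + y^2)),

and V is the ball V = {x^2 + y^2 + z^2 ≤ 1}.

By the divergence theorem,

    ∯_{∂V} F · n dS = ∭_V (∇ · F) dV.

Compute the divergence:
    ∇ · F = ∂F_x/∂x + ∂F_y/∂y + ∂F_z/∂z = 24y^2 + 24z^2 + 24x^2 + 24z^2 + 24x^2 + 24y^2 = 48x^2 + 48y^2 + 48z^2.

In spherical coordinates, x = ρ sin(φ) cos(θ), y = ρ sin(φ) sin(θ), z = ρ cos(φ), dV = ρ^2 sin(φ) dρ dφ dθ, with 0 ≤ ρ ≤ 1, 0 ≤ φ ≤ π, 0 ≤ θ ≤ 2π.

The integrand, after substitution and multiplying by the volume element, becomes (48ρ^2) · ρ^2 sin(φ), so

    ∭_V (∇·F) dV = ∫_0^{2π} ∫_0^{π} ∫_0^{1} (48ρ^2) · ρ^2 sin(φ) dρ dφ dθ.

Inner (ρ from 0 to 1): 48sin(φ)/5.
Middle (φ from 0 to π): 96/5.
Outer (θ from 0 to 2π): 192π/5.

Therefore ∯_{∂V} F · n dS = 192π/5.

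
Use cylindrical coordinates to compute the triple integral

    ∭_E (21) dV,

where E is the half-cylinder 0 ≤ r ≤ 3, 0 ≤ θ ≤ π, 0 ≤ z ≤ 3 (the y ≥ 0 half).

In cylindrical coordinates, x = r cos(θ), y = r sin(θ), z = z, and dV = r dr dθ dz.

The integrand becomes 21, so

    ∭_E (21) dV = ∫_{0}^{π} ∫_{0}^{3} ∫_{0}^{3} (21) · r dz dr dθ.

Inner (z): 63r.
Middle (r from 0 to 3): 567/2.
Outer (θ): 567π/2.

Therefore the triple integral equals 567π/2.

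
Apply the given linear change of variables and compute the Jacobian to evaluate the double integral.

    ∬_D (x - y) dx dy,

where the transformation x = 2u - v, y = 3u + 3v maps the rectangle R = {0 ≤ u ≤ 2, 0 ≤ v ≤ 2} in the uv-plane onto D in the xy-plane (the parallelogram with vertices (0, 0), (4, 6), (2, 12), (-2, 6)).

Compute the Jacobian determinant of (x, y) with respect to (u, v):

    ∂(x,y)/∂(u,v) = | 2  -1 | = (2)(3) - (-1)(3) = 9.
                   | 3  3 |

Its absolute value is |J| = 9 (the area scaling factor).

Substituting x = 2u - v, y = 3u + 3v into the integrand,

    x - y → -u - 4v,

so the integral becomes

    ∬_R (-u - 4v) · |J| du dv = ∫_0^2 ∫_0^2 (-9u - 36v) dv du.

Inner (v): -18u - 72.
Outer (u): -180.

Therefore ∬_D (x - y) dx dy = -180.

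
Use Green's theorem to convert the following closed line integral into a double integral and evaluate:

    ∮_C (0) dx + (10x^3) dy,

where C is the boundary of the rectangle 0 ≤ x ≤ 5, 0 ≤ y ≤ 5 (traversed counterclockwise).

Green's theorem converts the closed line integral into a double integral over the enclosed region D:

    ∮_C P dx + Q dy = ∬_D (∂Q/∂x - ∂P/∂y) dA.

Here P = 0, Q = 10x^3, so

    ∂Q/∂x = 30x^2,    ∂P/∂y = 0,
    ∂Q/∂x - ∂P/∂y = 30x^2.

D is the region 0 ≤ x ≤ 5, 0 ≤ y ≤ 5. Evaluating the double integral:

    ∬_D (30x^2) dA = ∫_0^{5} ∫_0^{5} (30x^2) dy dx.

Inner (y from 0 to 5): 150x^2.
Outer (x from 0 to 5): 6250.

Therefore ∮_C P dx + Q dy = 6250.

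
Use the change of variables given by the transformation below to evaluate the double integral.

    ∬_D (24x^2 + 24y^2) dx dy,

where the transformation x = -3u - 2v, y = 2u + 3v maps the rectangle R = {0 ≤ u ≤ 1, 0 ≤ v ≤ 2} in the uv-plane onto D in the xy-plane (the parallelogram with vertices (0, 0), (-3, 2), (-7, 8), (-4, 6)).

Compute the Jacobian determinant of (x, y) with respect to (u, v):

    ∂(x,y)/∂(u,v) = | -3  -2 | = (-3)(3) - (-2)(2) = -5.
                   | 2  3 |

Its absolute value is |J| = 5 (the area scaling factor).

Substituting x = -3u - 2v, y = 2u + 3v into the integrand,

    24x^2 + 24y^2 → 312u^2 + 576u v + 312v^2,

so the integral becomes

    ∬_R (312u^2 + 576u v + 312v^2) · |J| du dv = ∫_0^1 ∫_0^2 (1560u^2 + 2880u v + 1560v^2) dv du.

Inner (v): 3120u^2 + 5760u + 4160.
Outer (u): 8080.

Therefore ∬_D (24x^2 + 24y^2) dx dy = 8080.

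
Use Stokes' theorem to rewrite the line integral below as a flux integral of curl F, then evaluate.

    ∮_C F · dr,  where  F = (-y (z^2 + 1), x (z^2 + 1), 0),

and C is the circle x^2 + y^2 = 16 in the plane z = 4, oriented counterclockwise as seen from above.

Let S be the flat disk x^2 + y^2 ≤ 16 in the plane z = 4, with upward unit normal n̂ = ẑ. By Stokes' theorem,

    ∮_C F · dr = ∬_S (∇ × F) · n̂ dS = ∬_D (curl F)_z dA,

where D is the disk x^2 + y^2 ≤ 16.

Compute the curl of F = (-y (z^2 + 1), x (z^2 + 1), 0):
    (∇ × F)_x = ∂F_z/∂y - ∂F_y/∂z = -2x z,
    (∇ × F)_y = ∂F_x/∂z - ∂F_z/∂x = -2y z,
    (∇ × F)_z = ∂F_y/∂x - ∂F_x/∂y = 2z^2 + 2.

On z = 4, (curl F)_z = 34.

Convert to polar (x = r cos θ, y = r sin θ, dA = r dr dθ); the integrand becomes 34, so

    ∬_D (curl F)_z dA = ∫_0^{2π} ∫_0^{4} (34) · r dr dθ.

Inner (r from 0 to 4): 272.
Outer (θ from 0 to 2π): 544π.

Therefore ∮_C F · dr = 544π.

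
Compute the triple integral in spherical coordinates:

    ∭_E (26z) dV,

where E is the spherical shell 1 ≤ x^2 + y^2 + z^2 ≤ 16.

In spherical coordinates, x = ρ sin(φ) cos(θ), y = ρ sin(φ) sin(θ), z = ρ cos(φ), and dV = ρ^2 sin(φ) dρ dφ dθ.

The integrand becomes 26ρ cos(φ), so

    ∭_E (26z) dV = ∫_{0}^{2π} ∫_{0}^{π} ∫_{1}^{4} (26ρ cos(φ)) · ρ^2 sin(φ) dρ dφ dθ.

Inner (ρ): 3315sin(2φ)/4.
Middle (φ): 0.
Outer (θ): 0.

Therefore the triple integral equals 0.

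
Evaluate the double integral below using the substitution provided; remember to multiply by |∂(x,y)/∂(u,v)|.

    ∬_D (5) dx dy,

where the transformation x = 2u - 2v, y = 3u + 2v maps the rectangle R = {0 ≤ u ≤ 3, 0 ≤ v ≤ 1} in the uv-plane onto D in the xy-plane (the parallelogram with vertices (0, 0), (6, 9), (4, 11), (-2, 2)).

Compute the Jacobian determinant of (x, y) with respect to (u, v):

    ∂(x,y)/∂(u,v) = | 2  -2 | = (2)(2) - (-2)(3) = 10.
                   | 3  2 |

Its absolute value is |J| = 10 (the area scaling factor).

Substituting x = 2u - 2v, y = 3u + 2v into the integrand,

    5 → 5,

so the integral becomes

    ∬_R (5) · |J| du dv = ∫_0^3 ∫_0^1 (50) dv du.

Inner (v): 50.
Outer (u): 150.

Therefore ∬_D (5) dx dy = 150.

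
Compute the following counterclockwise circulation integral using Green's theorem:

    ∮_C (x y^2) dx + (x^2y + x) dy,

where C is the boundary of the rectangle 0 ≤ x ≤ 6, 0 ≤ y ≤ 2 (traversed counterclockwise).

Green's theorem converts the closed line integral into a double integral over the enclosed region D:

    ∮_C P dx + Q dy = ∬_D (∂Q/∂x - ∂P/∂y) dA.

Here P = x y^2, Q = x^2y + x, so

    ∂Q/∂x = 2x y + 1,    ∂P/∂y = 2x y,
    ∂Q/∂x - ∂P/∂y = 1.

D is the region 0 ≤ x ≤ 6, 0 ≤ y ≤ 2. Evaluating the double integral:

    ∬_D (1) dA = ∫_0^{6} ∫_0^{2} (1) dy dx.

Inner (y from 0 to 2): 2.
Outer (x from 0 to 6): 12.

Therefore ∮_C P dx + Q dy = 12.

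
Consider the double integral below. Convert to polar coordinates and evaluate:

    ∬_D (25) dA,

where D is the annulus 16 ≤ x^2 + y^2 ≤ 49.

The region D is 4 ≤ r ≤ 7, 0 ≤ θ ≤ 2π in polar coordinates, where x = r cos(θ), y = r sin(θ), and dA = r dr dθ.

Under the substitution, the integrand becomes 25, so

    ∬_D (25) dA = ∫_{0}^{2π} ∫_{4}^{7} (25) · r dr dθ.

Inner integral (in r): ∫_{4}^{7} (25) · r dr = 825/2.

Outer integral (in θ): ∫_{0}^{2π} (825/2) dθ = 825π.

Therefore ∬_D (25) dA = 825π.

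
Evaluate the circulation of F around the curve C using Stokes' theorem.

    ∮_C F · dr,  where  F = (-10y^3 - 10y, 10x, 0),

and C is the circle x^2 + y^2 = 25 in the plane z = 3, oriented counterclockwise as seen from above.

Let S be the flat disk x^2 + y^2 ≤ 25 in the plane z = 3, with upward unit normal n̂ = ẑ. By Stokes' theorem,

    ∮_C F · dr = ∬_S (∇ × F) · n̂ dS = ∬_D (curl F)_z dA,

where D is the disk x^2 + y^2 ≤ 25.

Compute the curl of F = (-10y^3 - 10y, 10x, 0):
    (∇ × F)_x = ∂F_z/∂y - ∂F_y/∂z = 0,
    (∇ × F)_y = ∂F_x/∂z - ∂F_z/∂x = 0,
    (∇ × F)_z = ∂F_y/∂x - ∂F_x/∂y = 30y^2 + 20.

On z = 3, (curl F)_z = 30y^2 + 20.

Convert to polar (x = r cos θ, y = r sin θ, dA = r dr dθ); the integrand becomes 30r^2sin(θ)^2 + 20, so

    ∬_D (curl F)_z dA = ∫_0^{2π} ∫_0^{5} (30r^2sin(θ)^2 + 20) · r dr dθ.

Inner (r from 0 to 5): 9375sin(θ)^2/2 + 250.
Outer (θ from 0 to 2π): 10375π/2.

Therefore ∮_C F · dr = 10375π/2.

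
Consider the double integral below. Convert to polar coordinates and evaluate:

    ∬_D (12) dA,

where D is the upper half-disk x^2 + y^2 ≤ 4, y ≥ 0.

The region D is 0 ≤ r ≤ 2, 0 ≤ θ ≤ π in polar coordinates, where x = r cos(θ), y = r sin(θ), and dA = r dr dθ.

Under the substitution, the integrand becomes 12, so

    ∬_D (12) dA = ∫_{0}^{π} ∫_{0}^{2} (12) · r dr dθ.

Inner integral (in r): ∫_{0}^{2} (12) · r dr = 24.

Outer integral (in θ): ∫_{0}^{π} (24) dθ = 24π.

Therefore ∬_D (12) dA = 24π.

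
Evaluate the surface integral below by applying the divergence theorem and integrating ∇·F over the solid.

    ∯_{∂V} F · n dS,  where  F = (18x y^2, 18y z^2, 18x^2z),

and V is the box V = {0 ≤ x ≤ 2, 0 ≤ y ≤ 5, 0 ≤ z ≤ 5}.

By the divergence theorem,

    ∯_{∂V} F · n dS = ∭_V (∇ · F) dV.

Compute the divergence:
    ∇ · F = ∂F_x/∂x + ∂F_y/∂y + ∂F_z/∂z = 18y^2 + 18z^2 + 18x^2 = 18x^2 + 18y^2 + 18z^2.

V is a rectangular box, so dV = dx dy dz with 0 ≤ x ≤ 2, 0 ≤ y ≤ 5, 0 ≤ z ≤ 5.

Integrate (18x^2 + 18y^2 + 18z^2) over V as an iterated integral:

    ∭_V (∇·F) dV = ∫_0^{2} ∫_0^{5} ∫_0^{5} (18x^2 + 18y^2 + 18z^2) dz dy dx.

Inner (z from 0 to 5): 90x^2 + 90y^2 + 750.
Middle (y from 0 to 5): 450x^2 + 7500.
Outer (x from 0 to 2): 16200.

Therefore ∯_{∂V} F · n dS = 16200.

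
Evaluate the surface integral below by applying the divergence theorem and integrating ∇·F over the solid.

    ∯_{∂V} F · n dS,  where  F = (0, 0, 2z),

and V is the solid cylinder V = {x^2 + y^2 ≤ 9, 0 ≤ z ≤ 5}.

By the divergence theorem,

    ∯_{∂V} F · n dS = ∭_V (∇ · F) dV.

Compute the divergence:
    ∇ · F = ∂F_x/∂x + ∂F_y/∂y + ∂F_z/∂z = 0 + 0 + 2 = 2.

In cylindrical coordinates, x = r cos(θ), y = r sin(θ), z = z, dV = r dr dθ dz, with 0 ≤ r ≤ 3, 0 ≤ θ ≤ 2π, 0 ≤ z ≤ 5.

The integrand, after substitution and multiplying by the volume element, becomes (2) · r, so

    ∭_V (∇·F) dV = ∫_0^{2π} ∫_0^{3} ∫_0^{5} (2) · r dz dr dθ.

Inner (z from 0 to 5): 10r.
Middle (r from 0 to 3): 45.
Outer (θ from 0 to 2π): 90π.

Therefore ∯_{∂V} F · n dS = 90π.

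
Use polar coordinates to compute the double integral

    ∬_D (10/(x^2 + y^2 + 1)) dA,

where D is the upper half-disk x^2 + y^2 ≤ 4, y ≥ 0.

The region D is 0 ≤ r ≤ 2, 0 ≤ θ ≤ π in polar coordinates, where x = r cos(θ), y = r sin(θ), and dA = r dr dθ.

Under the substitution, the integrand becomes 10/(r^2 + 1), so

    ∬_D (10/(x^2 + y^2 + 1)) dA = ∫_{0}^{π} ∫_{0}^{2} (10/(r^2 + 1)) · r dr dθ.

Inner integral (in r): ∫_{0}^{2} (10/(r^2 + 1)) · r dr = log(3125).

Outer integral (in θ): ∫_{0}^{π} (log(3125)) dθ = log(3125^π).

Therefore ∬_D (10/(x^2 + y^2 + 1)) dA = log(3125^π).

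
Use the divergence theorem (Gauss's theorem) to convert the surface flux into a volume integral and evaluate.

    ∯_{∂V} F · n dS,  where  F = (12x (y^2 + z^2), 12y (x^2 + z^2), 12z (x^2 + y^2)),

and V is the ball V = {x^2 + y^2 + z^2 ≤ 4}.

By the divergence theorem,

    ∯_{∂V} F · n dS = ∭_V (∇ · F) dV.

Compute the divergence:
    ∇ · F = ∂F_x/∂x + ∂F_y/∂y + ∂F_z/∂z = 12y^2 + 12z^2 + 12x^2 + 12z^2 + 12x^2 + 12y^2 = 24x^2 + 24y^2 + 24z^2.

In spherical coordinates, x = ρ sin(φ) cos(θ), y = ρ sin(φ) sin(θ), z = ρ cos(φ), dV = ρ^2 sin(φ) dρ dφ dθ, with 0 ≤ ρ ≤ 2, 0 ≤ φ ≤ π, 0 ≤ θ ≤ 2π.

The integrand, after substitution and multiplying by the volume element, becomes (24ρ^2) · ρ^2 sin(φ), so

    ∭_V (∇·F) dV = ∫_0^{2π} ∫_0^{π} ∫_0^{2} (24ρ^2) · ρ^2 sin(φ) dρ dφ dθ.

Inner (ρ from 0 to 2): 768sin(φ)/5.
Middle (φ from 0 to π): 1536/5.
Outer (θ from 0 to 2π): 3072π/5.

Therefore ∯_{∂V} F · n dS = 3072π/5.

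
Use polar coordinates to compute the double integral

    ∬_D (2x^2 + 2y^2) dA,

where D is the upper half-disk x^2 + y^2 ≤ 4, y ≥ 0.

The region D is 0 ≤ r ≤ 2, 0 ≤ θ ≤ π in polar coordinates, where x = r cos(θ), y = r sin(θ), and dA = r dr dθ.

Under the substitution, the integrand becomes 2r^2, so

    ∬_D (2x^2 + 2y^2) dA = ∫_{0}^{π} ∫_{0}^{2} (2r^2) · r dr dθ.

Inner integral (in r): ∫_{0}^{2} (2r^2) · r dr = 8.

Outer integral (in θ): ∫_{0}^{π} (8) dθ = 8π.

Therefore ∬_D (2x^2 + 2y^2) dA = 8π.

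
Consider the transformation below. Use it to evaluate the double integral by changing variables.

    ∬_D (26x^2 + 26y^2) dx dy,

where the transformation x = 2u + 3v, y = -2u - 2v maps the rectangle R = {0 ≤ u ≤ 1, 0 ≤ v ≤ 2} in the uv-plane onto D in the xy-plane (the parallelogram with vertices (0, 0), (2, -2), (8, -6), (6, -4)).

Compute the Jacobian determinant of (x, y) with respect to (u, v):

    ∂(x,y)/∂(u,v) = | 2  3 | = (2)(-2) - (3)(-2) = 2.
                   | -2  -2 |

Its absolute value is |J| = 2 (the area scaling factor).

Substituting x = 2u + 3v, y = -2u - 2v into the integrand,

    26x^2 + 26y^2 → 208u^2 + 520u v + 338v^2,

so the integral becomes

    ∬_R (208u^2 + 520u v + 338v^2) · |J| du dv = ∫_0^1 ∫_0^2 (416u^2 + 1040u v + 676v^2) dv du.

Inner (v): 832u^2 + 2080u + 5408/3.
Outer (u): 3120.

Therefore ∬_D (26x^2 + 26y^2) dx dy = 3120.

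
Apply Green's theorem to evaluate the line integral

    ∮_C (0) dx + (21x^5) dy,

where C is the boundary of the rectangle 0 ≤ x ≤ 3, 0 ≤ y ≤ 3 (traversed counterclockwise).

Green's theorem converts the closed line integral into a double integral over the enclosed region D:

    ∮_C P dx + Q dy = ∬_D (∂Q/∂x - ∂P/∂y) dA.

Here P = 0, Q = 21x^5, so

    ∂Q/∂x = 105x^4,    ∂P/∂y = 0,
    ∂Q/∂x - ∂P/∂y = 105x^4.

D is the region 0 ≤ x ≤ 3, 0 ≤ y ≤ 3. Evaluating the double integral:

    ∬_D (105x^4) dA = ∫_0^{3} ∫_0^{3} (105x^4) dy dx.

Inner (y from 0 to 3): 315x^4.
Outer (x from 0 to 3): 15309.

Therefore ∮_C P dx + Q dy = 15309.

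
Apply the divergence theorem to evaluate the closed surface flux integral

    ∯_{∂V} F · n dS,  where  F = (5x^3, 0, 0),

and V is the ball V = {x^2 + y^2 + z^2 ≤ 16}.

By the divergence theorem,

    ∯_{∂V} F · n dS = ∭_V (∇ · F) dV.

Compute the divergence:
    ∇ · F = ∂F_x/∂x + ∂F_y/∂y + ∂F_z/∂z = 15x^2 + 0 + 0 = 15x^2.

In spherical coordinates, x = ρ sin(φ) cos(θ), y = ρ sin(φ) sin(θ), z = ρ cos(φ), dV = ρ^2 sin(φ) dρ dφ dθ, with 0 ≤ ρ ≤ 4, 0 ≤ φ ≤ π, 0 ≤ θ ≤ 2π.

The integrand, after substitution and multiplying by the volume element, becomes (15ρ^2sin(φ)^2cos(θ)^2) · ρ^2 sin(φ), so

    ∭_V (∇·F) dV = ∫_0^{2π} ∫_0^{π} ∫_0^{4} (15ρ^2sin(φ)^2cos(θ)^2) · ρ^2 sin(φ) dρ dφ dθ.

Inner (ρ from 0 to 4): 3072sin(φ)^3cos(θ)^2.
Middle (φ from 0 to π): 4096cos(θ)^2.
Outer (θ from 0 to 2π): 4096π.

Therefore ∯_{∂V} F · n dS = 4096π.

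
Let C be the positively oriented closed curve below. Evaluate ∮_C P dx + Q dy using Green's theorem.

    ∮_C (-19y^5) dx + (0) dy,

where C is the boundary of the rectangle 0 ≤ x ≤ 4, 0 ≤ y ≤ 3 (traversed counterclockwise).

Green's theorem converts the closed line integral into a double integral over the enclosed region D:

    ∮_C P dx + Q dy = ∬_D (∂Q/∂x - ∂P/∂y) dA.

Here P = -19y^5, Q = 0, so

    ∂Q/∂x = 0,    ∂P/∂y = -95y^4,
    ∂Q/∂x - ∂P/∂y = 95y^4.

D is the region 0 ≤ x ≤ 4, 0 ≤ y ≤ 3. Evaluating the double integral:

    ∬_D (95y^4) dA = ∫_0^{4} ∫_0^{3} (95y^4) dy dx.

Inner (y from 0 to 3): 4617.
Outer (x from 0 to 4): 18468.

Therefore ∮_C P dx + Q dy = 18468.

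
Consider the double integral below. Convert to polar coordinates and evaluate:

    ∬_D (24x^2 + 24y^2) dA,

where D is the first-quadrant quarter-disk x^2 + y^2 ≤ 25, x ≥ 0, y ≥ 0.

The region D is 0 ≤ r ≤ 5, 0 ≤ θ ≤ π/2 in polar coordinates, where x = r cos(θ), y = r sin(θ), and dA = r dr dθ.

Under the substitution, the integrand becomes 24r^2, so

    ∬_D (24x^2 + 24y^2) dA = ∫_{0}^{π/2} ∫_{0}^{5} (24r^2) · r dr dθ.

Inner integral (in r): ∫_{0}^{5} (24r^2) · r dr = 3750.

Outer integral (in θ): ∫_{0}^{π/2} (3750) dθ = 1875π.

Therefore ∬_D (24x^2 + 24y^2) dA = 1875π.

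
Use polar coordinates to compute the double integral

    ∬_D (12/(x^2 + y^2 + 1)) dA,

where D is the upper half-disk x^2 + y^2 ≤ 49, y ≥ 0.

The region D is 0 ≤ r ≤ 7, 0 ≤ θ ≤ π in polar coordinates, where x = r cos(θ), y = r sin(θ), and dA = r dr dθ.

Under the substitution, the integrand becomes 12/(r^2 + 1), so

    ∬_D (12/(x^2 + y^2 + 1)) dA = ∫_{0}^{π} ∫_{0}^{7} (12/(r^2 + 1)) · r dr dθ.

Inner integral (in r): ∫_{0}^{7} (12/(r^2 + 1)) · r dr = log(15625000000).

Outer integral (in θ): ∫_{0}^{π} (log(15625000000)) dθ = log(15625000000^π).

Therefore ∬_D (12/(x^2 + y^2 + 1)) dA = log(15625000000^π).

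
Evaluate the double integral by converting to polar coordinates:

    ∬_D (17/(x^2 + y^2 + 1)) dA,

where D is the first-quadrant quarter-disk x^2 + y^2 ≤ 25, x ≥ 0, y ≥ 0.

The region D is 0 ≤ r ≤ 5, 0 ≤ θ ≤ π/2 in polar coordinates, where x = r cos(θ), y = r sin(θ), and dA = r dr dθ.

Under the substitution, the integrand becomes 17/(r^2 + 1), so

    ∬_D (17/(x^2 + y^2 + 1)) dA = ∫_{0}^{π/2} ∫_{0}^{5} (17/(r^2 + 1)) · r dr dθ.

Inner integral (in r): ∫_{0}^{5} (17/(r^2 + 1)) · r dr = 17log(26)/2.

Outer integral (in θ): ∫_{0}^{π/2} (17log(26)/2) dθ = 17π log(26)/4.

Therefore ∬_D (17/(x^2 + y^2 + 1)) dA = 17π log(26)/4.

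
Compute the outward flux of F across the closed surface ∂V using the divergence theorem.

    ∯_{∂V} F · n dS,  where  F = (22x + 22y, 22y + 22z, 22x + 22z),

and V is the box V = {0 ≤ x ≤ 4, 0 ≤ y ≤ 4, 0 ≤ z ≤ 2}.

By the divergence theorem,

    ∯_{∂V} F · n dS = ∭_V (∇ · F) dV.

Compute the divergence:
    ∇ · F = ∂F_x/∂x + ∂F_y/∂y + ∂F_z/∂z = 22 + 22 + 22 = 66.

V is a rectangular box, so dV = dx dy dz with 0 ≤ x ≤ 4, 0 ≤ y ≤ 4, 0 ≤ z ≤ 2.

Integrate (66) over V as an iterated integral:

    ∭_V (∇·F) dV = ∫_0^{4} ∫_0^{4} ∫_0^{2} (66) dz dy dx.

Inner (z from 0 to 2): 132.
Middle (y from 0 to 4): 528.
Outer (x from 0 to 4): 2112.

Therefore ∯_{∂V} F · n dS = 2112.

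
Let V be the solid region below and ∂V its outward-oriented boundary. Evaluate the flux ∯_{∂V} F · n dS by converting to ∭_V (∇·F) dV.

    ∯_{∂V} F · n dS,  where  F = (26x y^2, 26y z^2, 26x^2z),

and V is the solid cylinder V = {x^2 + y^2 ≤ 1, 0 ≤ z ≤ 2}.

By the divergence theorem,

    ∯_{∂V} F · n dS = ∭_V (∇ · F) dV.

Compute the divergence:
    ∇ · F = ∂F_x/∂x + ∂F_y/∂y + ∂F_z/∂z = 26y^2 + 26z^2 + 26x^2 = 26x^2 + 26y^2 + 26z^2.

In cylindrical coordinates, x = r cos(θ), y = r sin(θ), z = z, dV = r dr dθ dz, with 0 ≤ r ≤ 1, 0 ≤ θ ≤ 2π, 0 ≤ z ≤ 2.

The integrand, after substitution and multiplying by the volume element, becomes (26r^2 + 26z^2) · r, so

    ∭_V (∇·F) dV = ∫_0^{2π} ∫_0^{1} ∫_0^{2} (26r^2 + 26z^2) · r dz dr dθ.

Inner (z from 0 to 2): 52r (r^2 + 4/3).
Middle (r from 0 to 1): 143/3.
Outer (θ from 0 to 2π): 286π/3.

Therefore ∯_{∂V} F · n dS = 286π/3.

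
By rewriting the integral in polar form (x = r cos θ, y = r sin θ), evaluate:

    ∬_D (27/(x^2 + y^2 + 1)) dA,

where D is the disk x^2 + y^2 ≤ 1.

The region D is 0 ≤ r ≤ 1, 0 ≤ θ ≤ 2π in polar coordinates, where x = r cos(θ), y = r sin(θ), and dA = r dr dθ.

Under the substitution, the integrand becomes 27/(r^2 + 1), so

    ∬_D (27/(x^2 + y^2 + 1)) dA = ∫_{0}^{2π} ∫_{0}^{1} (27/(r^2 + 1)) · r dr dθ.

Inner integral (in r): ∫_{0}^{1} (27/(r^2 + 1)) · r dr = 27log(2)/2.

Outer integral (in θ): ∫_{0}^{2π} (27log(2)/2) dθ = 27π log(2).

Therefore ∬_D (27/(x^2 + y^2 + 1)) dA = 27π log(2).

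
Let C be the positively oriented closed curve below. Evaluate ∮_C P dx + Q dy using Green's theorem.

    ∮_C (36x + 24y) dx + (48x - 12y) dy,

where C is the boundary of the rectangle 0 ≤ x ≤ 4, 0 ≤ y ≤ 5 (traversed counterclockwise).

Green's theorem converts the closed line integral into a double integral over the enclosed region D:

    ∮_C P dx + Q dy = ∬_D (∂Q/∂x - ∂P/∂y) dA.

Here P = 36x + 24y, Q = 48x - 12y, so

    ∂Q/∂x = 48,    ∂P/∂y = 24,
    ∂Q/∂x - ∂P/∂y = 24.

D is the region 0 ≤ x ≤ 4, 0 ≤ y ≤ 5. Evaluating the double integral:

    ∬_D (24) dA = ∫_0^{4} ∫_0^{5} (24) dy dx.

Inner (y from 0 to 5): 120.
Outer (x from 0 to 4): 480.

Therefore ∮_C P dx + Q dy = 480.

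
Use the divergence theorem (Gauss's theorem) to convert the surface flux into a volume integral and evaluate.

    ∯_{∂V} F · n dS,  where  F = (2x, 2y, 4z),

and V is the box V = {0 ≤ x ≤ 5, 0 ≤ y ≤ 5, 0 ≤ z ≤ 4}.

By the divergence theorem,

    ∯_{∂V} F · n dS = ∭_V (∇ · F) dV.

Compute the divergence:
    ∇ · F = ∂F_x/∂x + ∂F_y/∂y + ∂F_z/∂z = 2 + 2 + 4 = 8.

V is a rectangular box, so dV = dx dy dz with 0 ≤ x ≤ 5, 0 ≤ y ≤ 5, 0 ≤ z ≤ 4.

Integrate (8) over V as an iterated integral:

    ∭_V (∇·F) dV = ∫_0^{5} ∫_0^{5} ∫_0^{4} (8) dz dy dx.

Inner (z from 0 to 4): 32.
Middle (y from 0 to 5): 160.
Outer (x from 0 to 5): 800.

Therefore ∯_{∂V} F · n dS = 800.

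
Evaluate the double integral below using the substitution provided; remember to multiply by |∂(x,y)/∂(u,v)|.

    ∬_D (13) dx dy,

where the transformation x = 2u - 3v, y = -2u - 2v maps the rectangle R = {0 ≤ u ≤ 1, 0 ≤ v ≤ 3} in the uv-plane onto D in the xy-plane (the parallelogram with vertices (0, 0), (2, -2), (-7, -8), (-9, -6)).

Compute the Jacobian determinant of (x, y) with respect to (u, v):

    ∂(x,y)/∂(u,v) = | 2  -3 | = (2)(-2) - (-3)(-2) = -10.
                   | -2  -2 |

Its absolute value is |J| = 10 (the area scaling factor).

Substituting x = 2u - 3v, y = -2u - 2v into the integrand,

    13 → 13,

so the integral becomes

    ∬_R (13) · |J| du dv = ∫_0^1 ∫_0^3 (130) dv du.

Inner (v): 390.
Outer (u): 390.

Therefore ∬_D (13) dx dy = 390.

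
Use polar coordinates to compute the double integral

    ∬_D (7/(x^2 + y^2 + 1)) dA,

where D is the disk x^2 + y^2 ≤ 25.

The region D is 0 ≤ r ≤ 5, 0 ≤ θ ≤ 2π in polar coordinates, where x = r cos(θ), y = r sin(θ), and dA = r dr dθ.

Under the substitution, the integrand becomes 7/(r^2 + 1), so

    ∬_D (7/(x^2 + y^2 + 1)) dA = ∫_{0}^{2π} ∫_{0}^{5} (7/(r^2 + 1)) · r dr dθ.

Inner integral (in r): ∫_{0}^{5} (7/(r^2 + 1)) · r dr = 7log(26)/2.

Outer integral (in θ): ∫_{0}^{2π} (7log(26)/2) dθ = 7π log(26).

Therefore ∬_D (7/(x^2 + y^2 + 1)) dA = 7π log(26).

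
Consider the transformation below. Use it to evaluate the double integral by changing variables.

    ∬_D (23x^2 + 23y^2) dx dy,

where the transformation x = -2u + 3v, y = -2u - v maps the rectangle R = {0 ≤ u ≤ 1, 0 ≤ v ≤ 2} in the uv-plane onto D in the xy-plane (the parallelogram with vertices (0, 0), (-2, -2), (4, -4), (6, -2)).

Compute the Jacobian determinant of (x, y) with respect to (u, v):

    ∂(x,y)/∂(u,v) = | -2  3 | = (-2)(-1) - (3)(-2) = 8.
                   | -2  -1 |

Its absolute value is |J| = 8 (the area scaling factor).

Substituting x = -2u + 3v, y = -2u - v into the integrand,

    23x^2 + 23y^2 → 184u^2 - 184u v + 230v^2,

so the integral becomes

    ∬_R (184u^2 - 184u v + 230v^2) · |J| du dv = ∫_0^1 ∫_0^2 (1472u^2 - 1472u v + 1840v^2) dv du.

Inner (v): 2944u^2 - 2944u + 14720/3.
Outer (u): 4416.

Therefore ∬_D (23x^2 + 23y^2) dx dy = 4416.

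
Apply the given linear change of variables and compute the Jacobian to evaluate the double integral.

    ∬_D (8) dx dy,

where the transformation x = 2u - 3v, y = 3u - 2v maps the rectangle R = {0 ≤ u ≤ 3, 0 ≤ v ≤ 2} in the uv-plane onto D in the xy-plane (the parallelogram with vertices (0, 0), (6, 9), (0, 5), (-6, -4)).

Compute the Jacobian determinant of (x, y) with respect to (u, v):

    ∂(x,y)/∂(u,v) = | 2  -3 | = (2)(-2) - (-3)(3) = 5.
                   | 3  -2 |

Its absolute value is |J| = 5 (the area scaling factor).

Substituting x = 2u - 3v, y = 3u - 2v into the integrand,

    8 → 8,

so the integral becomes

    ∬_R (8) · |J| du dv = ∫_0^3 ∫_0^2 (40) dv du.

Inner (v): 80.
Outer (u): 240.

Therefore ∬_D (8) dx dy = 240.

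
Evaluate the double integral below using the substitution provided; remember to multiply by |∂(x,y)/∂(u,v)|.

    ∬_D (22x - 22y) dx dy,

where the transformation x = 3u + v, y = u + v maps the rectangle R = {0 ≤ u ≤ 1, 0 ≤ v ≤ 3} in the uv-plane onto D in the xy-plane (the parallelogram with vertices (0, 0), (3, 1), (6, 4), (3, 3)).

Compute the Jacobian determinant of (x, y) with respect to (u, v):

    ∂(x,y)/∂(u,v) = | 3  1 | = (3)(1) - (1)(1) = 2.
                   | 1  1 |

Its absolute value is |J| = 2 (the area scaling factor).

Substituting x = 3u + v, y = u + v into the integrand,

    22x - 22y → 44u,

so the integral becomes

    ∬_R (44u) · |J| du dv = ∫_0^1 ∫_0^3 (88u) dv du.

Inner (v): 264u.
Outer (u): 132.

Therefore ∬_D (22x - 22y) dx dy = 132.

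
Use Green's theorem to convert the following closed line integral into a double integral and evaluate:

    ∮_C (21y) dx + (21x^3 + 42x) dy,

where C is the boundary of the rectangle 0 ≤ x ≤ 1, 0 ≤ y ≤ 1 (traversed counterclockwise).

Green's theorem converts the closed line integral into a double integral over the enclosed region D:

    ∮_C P dx + Q dy = ∬_D (∂Q/∂x - ∂P/∂y) dA.

Here P = 21y, Q = 21x^3 + 42x, so

    ∂Q/∂x = 63x^2 + 42,    ∂P/∂y = 21,
    ∂Q/∂x - ∂P/∂y = 63x^2 + 21.

D is the region 0 ≤ x ≤ 1, 0 ≤ y ≤ 1. Evaluating the double integral:

    ∬_D (63x^2 + 21) dA = ∫_0^{1} ∫_0^{1} (63x^2 + 21) dy dx.

Inner (y from 0 to 1): 63x^2 + 21.
Outer (x from 0 to 1): 42.

Therefore ∮_C P dx + Q dy = 42.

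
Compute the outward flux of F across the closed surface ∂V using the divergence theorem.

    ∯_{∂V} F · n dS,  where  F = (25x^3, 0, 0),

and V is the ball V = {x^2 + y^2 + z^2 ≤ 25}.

By the divergence theorem,

    ∯_{∂V} F · n dS = ∭_V (∇ · F) dV.

Compute the divergence:
    ∇ · F = ∂F_x/∂x + ∂F_y/∂y + ∂F_z/∂z = 75x^2 + 0 + 0 = 75x^2.

In spherical coordinates, x = ρ sin(φ) cos(θ), y = ρ sin(φ) sin(θ), z = ρ cos(φ), dV = ρ^2 sin(φ) dρ dφ dθ, with 0 ≤ ρ ≤ 5, 0 ≤ φ ≤ π, 0 ≤ θ ≤ 2π.

The integrand, after substitution and multiplying by the volume element, becomes (75ρ^2sin(φ)^2cos(θ)^2) · ρ^2 sin(φ), so

    ∭_V (∇·F) dV = ∫_0^{2π} ∫_0^{π} ∫_0^{5} (75ρ^2sin(φ)^2cos(θ)^2) · ρ^2 sin(φ) dρ dφ dθ.

Inner (ρ from 0 to 5): 46875sin(φ)^3cos(θ)^2.
Middle (φ from 0 to π): 62500cos(θ)^2.
Outer (θ from 0 to 2π): 62500π.

Therefore ∯_{∂V} F · n dS = 62500π.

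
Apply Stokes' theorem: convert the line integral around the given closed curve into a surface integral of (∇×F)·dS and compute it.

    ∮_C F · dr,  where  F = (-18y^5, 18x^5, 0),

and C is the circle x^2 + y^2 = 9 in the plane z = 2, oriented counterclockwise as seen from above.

Let S be the flat disk x^2 + y^2 ≤ 9 in the plane z = 2, with upward unit normal n̂ = ẑ. By Stokes' theorem,

    ∮_C F · dr = ∬_S (∇ × F) · n̂ dS = ∬_D (curl F)_z dA,

where D is the disk x^2 + y^2 ≤ 9.

Compute the curl of F = (-18y^5, 18x^5, 0):
    (∇ × F)_x = ∂F_z/∂y - ∂F_y/∂z = 0,
    (∇ × F)_y = ∂F_x/∂z - ∂F_z/∂x = 0,
    (∇ × F)_z = ∂F_y/∂x - ∂F_x/∂y = 90x^4 + 90y^4.

On z = 2, (curl F)_z = 90x^4 + 90y^4.

Convert to polar (x = r cos θ, y = r sin θ, dA = r dr dθ); the integrand becomes 90r^4(sin(θ)^4 + cos(θ)^4), so

    ∬_D (curl F)_z dA = ∫_0^{2π} ∫_0^{3} (90r^4(sin(θ)^4 + cos(θ)^4)) · r dr dθ.

Inner (r from 0 to 3): 10935sin(θ)^4 + 10935cos(θ)^4.
Outer (θ from 0 to 2π): 32805π/2.

Therefore ∮_C F · dr = 32805π/2.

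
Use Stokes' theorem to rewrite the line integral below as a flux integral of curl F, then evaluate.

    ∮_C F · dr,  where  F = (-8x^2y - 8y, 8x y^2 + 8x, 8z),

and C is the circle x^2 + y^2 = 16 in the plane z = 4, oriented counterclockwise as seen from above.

Let S be the flat disk x^2 + y^2 ≤ 16 in the plane z = 4, with upward unit normal n̂ = ẑ. By Stokes' theorem,

    ∮_C F · dr = ∬_S (∇ × F) · n̂ dS = ∬_D (curl F)_z dA,

where D is the disk x^2 + y^2 ≤ 16.

Compute the curl of F = (-8x^2y - 8y, 8x y^2 + 8x, 8z):
    (∇ × F)_x = ∂F_z/∂y - ∂F_y/∂z = 0,
    (∇ × F)_y = ∂F_x/∂z - ∂F_z/∂x = 0,
    (∇ × F)_z = ∂F_y/∂x - ∂F_x/∂y = 8x^2 + 8y^2 + 16.

On z = 4, (curl F)_z = 8x^2 + 8y^2 + 16.

Convert to polar (x = r cos θ, y = r sin θ, dA = r dr dθ); the integrand becomes 8r^2 + 16, so

    ∬_D (curl F)_z dA = ∫_0^{2π} ∫_0^{4} (8r^2 + 16) · r dr dθ.

Inner (r from 0 to 4): 640.
Outer (θ from 0 to 2π): 1280π.

Therefore ∮_C F · dr = 1280π.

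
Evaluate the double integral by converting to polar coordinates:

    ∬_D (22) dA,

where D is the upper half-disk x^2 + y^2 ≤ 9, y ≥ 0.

The region D is 0 ≤ r ≤ 3, 0 ≤ θ ≤ π in polar coordinates, where x = r cos(θ), y = r sin(θ), and dA = r dr dθ.

Under the substitution, the integrand becomes 22, so

    ∬_D (22) dA = ∫_{0}^{π} ∫_{0}^{3} (22) · r dr dθ.

Inner integral (in r): ∫_{0}^{3} (22) · r dr = 99.

Outer integral (in θ): ∫_{0}^{π} (99) dθ = 99π.

Therefore ∬_D (22) dA = 99π.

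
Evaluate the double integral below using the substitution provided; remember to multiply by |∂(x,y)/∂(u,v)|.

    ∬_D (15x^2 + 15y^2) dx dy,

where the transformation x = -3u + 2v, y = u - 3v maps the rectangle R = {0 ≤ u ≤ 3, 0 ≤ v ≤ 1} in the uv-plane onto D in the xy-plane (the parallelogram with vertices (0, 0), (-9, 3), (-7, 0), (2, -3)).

Compute the Jacobian determinant of (x, y) with respect to (u, v):

    ∂(x,y)/∂(u,v) = | -3  2 | = (-3)(-3) - (2)(1) = 7.
                   | 1  -3 |

Its absolute value is |J| = 7 (the area scaling factor).

Substituting x = -3u + 2v, y = u - 3v into the integrand,

    15x^2 + 15y^2 → 150u^2 - 270u v + 195v^2,

so the integral becomes

    ∬_R (150u^2 - 270u v + 195v^2) · |J| du dv = ∫_0^3 ∫_0^1 (1050u^2 - 1890u v + 1365v^2) dv du.

Inner (v): 1050u^2 - 945u + 455.
Outer (u): 13125/2.

Therefore ∬_D (15x^2 + 15y^2) dx dy = 13125/2.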